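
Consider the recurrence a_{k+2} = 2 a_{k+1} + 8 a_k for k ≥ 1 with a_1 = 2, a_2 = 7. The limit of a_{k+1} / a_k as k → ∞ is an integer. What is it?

4

The characteristic equation is r^2 - 2r - 8 = 0, which factors as (r - 4)(r + 2) = 0.
So the roots are 4 and -2. Since |4| > |-2| and the coefficient of 4^k is non-zero, the ratio tends to 4.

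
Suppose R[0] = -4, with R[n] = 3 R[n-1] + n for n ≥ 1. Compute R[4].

R[1] = 3*(-4) + 1 = -11
R[2] = 3*(-11) + 2 = -31
R[3] = 3*(-31) + 3 = -90
R[4] = 3*(-90) + 4 = -266

-266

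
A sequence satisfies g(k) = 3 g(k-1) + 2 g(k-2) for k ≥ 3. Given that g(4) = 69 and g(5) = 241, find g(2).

Rearranging, g(k-2) = (g(k) - 3 g(k-1)) / 2.
g(3) = (241 - 3*69) / 2 = 34/2 = 17
g(2) = (69 - 3*17) / 2 = 18/2 = 9

9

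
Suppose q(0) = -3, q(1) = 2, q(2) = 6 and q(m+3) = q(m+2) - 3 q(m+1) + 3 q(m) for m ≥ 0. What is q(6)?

60

q(3) = 6 - 3(2) + 3(-3) = -9
q(4) = (-9) - 3(6) + 3(2) = -21
q(5) = (-21) - 3(-9) + 3(6) = 24
q(6) = 24 - 3(-21) + 3(-9) = 60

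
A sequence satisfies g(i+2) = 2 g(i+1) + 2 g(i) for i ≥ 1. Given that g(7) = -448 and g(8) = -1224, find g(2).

Rearranging, g(i-2) = (g(i) - 2 g(i-1)) / 2.
g(6) = (-1224 - 2·(-448)) / 2 = -328/2 = -164
g(5) = (-448 - 2·(-164)) / 2 = -120/2 = -60
g(4) = (-164 - 2·(-60)) / 2 = -44/2 = -22
g(3) = (-60 - 2·(-22)) / 2 = -16/2 = -8
g(2) = (-22 - 2·(-8)) / 2 = -6/2 = -3

-3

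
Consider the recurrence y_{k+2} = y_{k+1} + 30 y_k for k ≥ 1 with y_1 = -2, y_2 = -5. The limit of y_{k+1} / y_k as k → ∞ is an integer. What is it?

6

The characteristic equation is r^2 - r - 30 = 0, which factors as (r - 6)(r + 5) = 0.
So the roots are 6 and -5. Since |6| > |-5| and the coefficient of 6^k is non-zero, the ratio tends to 6.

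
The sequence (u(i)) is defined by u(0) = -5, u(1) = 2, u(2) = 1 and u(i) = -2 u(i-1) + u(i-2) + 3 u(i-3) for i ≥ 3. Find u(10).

1273

u(3) = -2·1 + 2 + 3·(-5) = -15
u(4) = -2·(-15) + 1 + 3·2 = 37
u(5) = -2·37 + (-15) + 3·1 = -86
u(6) = -2·(-86) + 37 + 3·(-15) = 164
u(7) = -2·164 + (-86) + 3·37 = -303
u(8) = -2·(-303) + 164 + 3·(-86) = 512
u(9) = -2·512 + (-303) + 3·164 = -835
u(10) = -2·(-835) + 512 + 3·(-303) = 1273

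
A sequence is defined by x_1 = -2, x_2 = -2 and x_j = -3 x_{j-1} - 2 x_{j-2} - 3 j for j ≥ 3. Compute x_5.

x_3 = -3*(-2) - 2*(-2) - 9 = 1
x_4 = -3*1 - 2*(-2) - 12 = -11
x_5 = -3*(-11) - 2*1 - 15 = 16

16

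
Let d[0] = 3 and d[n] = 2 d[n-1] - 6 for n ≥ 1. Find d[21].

-6291450

The fixed point is -6/(1 - 2) = 6, so d[n] - 6 = 2(d[n-1] - 6).
Hence d[n] = -3·2^n + 6.
d[21] = -3·2^{21} + 6 = -3·2097152 + 6 = -6291450.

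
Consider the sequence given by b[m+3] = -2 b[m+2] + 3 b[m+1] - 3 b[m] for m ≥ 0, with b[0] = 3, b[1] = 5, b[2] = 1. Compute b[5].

b[3] = -2(1) + 3(5) - 3(3) = 4
b[4] = -2(4) + 3(1) - 3(5) = -20
b[5] = -2(-20) + 3(4) - 3(1) = 49

49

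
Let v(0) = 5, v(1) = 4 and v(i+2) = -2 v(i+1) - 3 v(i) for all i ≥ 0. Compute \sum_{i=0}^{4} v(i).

21

v(2) = -2·4 - 3·5 = -23
v(3) = -2·(-23) - 3·4 = 34
v(4) = -2·34 - 3·(-23) = 1
Sum = 5 + 4 + (-23) + 34 + 1 = 21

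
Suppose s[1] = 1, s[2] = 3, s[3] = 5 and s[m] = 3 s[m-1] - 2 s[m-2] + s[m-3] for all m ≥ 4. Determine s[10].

s[4] = 3*5 - 2*3 + 1 = 10
s[5] = 3*10 - 2*5 + 3 = 23
s[6] = 3*23 - 2*10 + 5 = 54
s[7] = 3*54 - 2*23 + 10 = 126
s[8] = 3*126 - 2*54 + 23 = 293
s[9] = 3*293 - 2*126 + 54 = 681
s[10] = 3*681 - 2*293 + 126 = 1583

1583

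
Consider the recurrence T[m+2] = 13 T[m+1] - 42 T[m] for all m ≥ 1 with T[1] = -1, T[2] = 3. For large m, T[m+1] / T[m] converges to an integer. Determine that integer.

The characteristic equation is r^2 - 13r + 42 = 0, which factors as (r - 7)(r - 6) = 0.
So the roots are 7 and 6. Since |7| > |6| and the coefficient of 7^m is non-zero, the ratio tends to 7.

7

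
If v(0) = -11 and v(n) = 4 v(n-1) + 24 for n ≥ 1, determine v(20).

-3298534883336

The fixed point is 24/(1 - 4) = -8, so v(n) + 8 = 4(v(n-1) + 8).
Hence v(n) = -3·4^n - 8.
v(20) = -3·4^{20} - 8 = -3·1099511627776 - 8 = -3298534883336.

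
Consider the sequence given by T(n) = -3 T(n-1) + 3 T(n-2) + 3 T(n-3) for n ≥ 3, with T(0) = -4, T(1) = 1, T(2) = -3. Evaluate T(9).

T(3) = -3·(-3) + 3·1 + 3·(-4) = 0
T(4) = -3·0 + 3·(-3) + 3·1 = -6
T(5) = -3·(-6) + 3·0 + 3·(-3) = 9
T(6) = -3·9 + 3·(-6) + 3·0 = -45
T(7) = -3·(-45) + 3·9 + 3·(-6) = 144
T(8) = -3·144 + 3·(-45) + 3·9 = -540
T(9) = -3·(-540) + 3·144 + 3·(-45) = 1917

1917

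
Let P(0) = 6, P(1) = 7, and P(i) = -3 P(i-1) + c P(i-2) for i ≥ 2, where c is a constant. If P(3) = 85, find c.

P(2) = -21 + 6c
P(3) = 63 - 11c
So 63 - 11c = 85, giving c = -2.

-2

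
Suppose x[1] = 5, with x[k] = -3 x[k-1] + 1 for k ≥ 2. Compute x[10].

x[2] = -3(5) + 1 = -14
x[3] = -3(-14) + 1 = 43
x[4] = -3(43) + 1 = -128
x[5] = -3(-128) + 1 = 385
x[6] = -3(385) + 1 = -1154
x[7] = -3(-1154) + 1 = 3463
x[8] = -3(3463) + 1 = -10388
x[9] = -3(-10388) + 1 = 31165
x[10] = -3(31165) + 1 = -93494

-93494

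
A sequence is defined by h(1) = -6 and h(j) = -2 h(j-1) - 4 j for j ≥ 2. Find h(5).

-68

h(2) = -2(-6) - 8 = 4
h(3) = -2(4) - 12 = -20
h(4) = -2(-20) - 16 = 24
h(5) = -2(24) - 20 = -68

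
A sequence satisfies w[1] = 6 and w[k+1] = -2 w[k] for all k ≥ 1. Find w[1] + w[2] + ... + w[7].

w[2] = -2*6 = -12
w[3] = -2*(-12) = 24
w[4] = -2*24 = -48
w[5] = -2*(-48) = 96
w[6] = -2*96 = -192
w[7] = -2*(-192) = 384
Sum = 6 + (-12) + 24 + (-48) + 96 + (-192) + 384 = 258

258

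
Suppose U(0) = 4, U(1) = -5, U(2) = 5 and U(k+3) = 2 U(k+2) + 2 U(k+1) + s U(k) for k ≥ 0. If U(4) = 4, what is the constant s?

-2

U(3) = 4s
U(4) = 10 + 3s
So 10 + 3s = 4, giving s = -2.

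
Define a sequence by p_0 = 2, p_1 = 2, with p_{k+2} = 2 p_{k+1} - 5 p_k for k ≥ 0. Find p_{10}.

p_2 = 2(2) - 5(2) = -6
p_3 = 2(-6) - 5(2) = -22
p_4 = 2(-22) - 5(-6) = -14
p_5 = 2(-14) - 5(-22) = 82
p_6 = 2(82) - 5(-14) = 234
p_7 = 2(234) - 5(82) = 58
p_8 = 2(58) - 5(234) = -1054
p_9 = 2(-1054) - 5(58) = -2398
p_{10} = 2(-2398) - 5(-1054) = 474

474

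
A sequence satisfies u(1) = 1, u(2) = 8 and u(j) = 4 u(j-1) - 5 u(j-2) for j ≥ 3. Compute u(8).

-452

u(3) = 4(8) - 5(1) = 27
u(4) = 4(27) - 5(8) = 68
u(5) = 4(68) - 5(27) = 137
u(6) = 4(137) - 5(68) = 208
u(7) = 4(208) - 5(137) = 147
u(8) = 4(147) - 5(208) = -452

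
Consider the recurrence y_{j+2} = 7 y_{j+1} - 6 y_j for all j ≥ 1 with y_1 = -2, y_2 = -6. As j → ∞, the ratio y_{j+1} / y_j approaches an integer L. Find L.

6

The characteristic equation is r^2 - 7r + 6 = 0, which factors as (r - 6)(r - 1) = 0.
So the roots are 6 and 1. Since |6| > |1| and the coefficient of 6^j is non-zero, the ratio tends to 6.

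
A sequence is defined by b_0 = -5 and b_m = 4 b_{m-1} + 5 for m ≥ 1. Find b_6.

-13655

b_1 = 4*(-5) + 5 = -15
b_2 = 4*(-15) + 5 = -55
b_3 = 4*(-55) + 5 = -215
b_4 = 4*(-215) + 5 = -855
b_5 = 4*(-855) + 5 = -3415
b_6 = 4*(-3415) + 5 = -13655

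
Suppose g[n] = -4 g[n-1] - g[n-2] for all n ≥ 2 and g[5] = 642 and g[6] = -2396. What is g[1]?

Rearranging, g[n-2] = -(g[n] + 4 g[n-1]).
g[4] = -(-2396 + 4(642)) = -172
g[3] = -(642 + 4(-172)) = 46
g[2] = -(-172 + 4(46)) = -12
g[1] = -(46 + 4(-12)) = 2

2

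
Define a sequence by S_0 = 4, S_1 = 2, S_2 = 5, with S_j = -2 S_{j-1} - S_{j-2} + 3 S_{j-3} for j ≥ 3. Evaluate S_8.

S_3 = -2*5 - 2 + 3*4 = 0
S_4 = -2*0 - 5 + 3*2 = 1
S_5 = -2*1 - 0 + 3*5 = 13
S_6 = -2*13 - 1 + 3*0 = -27
S_7 = -2*(-27) - 13 + 3*1 = 44
S_8 = -2*44 - (-27) + 3*13 = -22

-22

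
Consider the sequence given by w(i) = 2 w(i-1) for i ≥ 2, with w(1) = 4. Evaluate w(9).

w(2) = 2·4 = 8
w(3) = 2·8 = 16
w(4) = 2·16 = 32
w(5) = 2·32 = 64
w(6) = 2·64 = 128
w(7) = 2·128 = 256
w(8) = 2·256 = 512
w(9) = 2·512 = 1024

1024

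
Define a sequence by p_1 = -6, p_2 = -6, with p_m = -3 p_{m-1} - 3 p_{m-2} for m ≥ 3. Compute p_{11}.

p_3 = -3*(-6) - 3*(-6) = 36
p_4 = -3*36 - 3*(-6) = -90
p_5 = -3*(-90) - 3*36 = 162
p_6 = -3*162 - 3*(-90) = -216
p_7 = -3*(-216) - 3*162 = 162
p_8 = -3*162 - 3*(-216) = 162
p_9 = -3*162 - 3*162 = -972
p_{10} = -3*(-972) - 3*162 = 2430
p_{11} = -3*2430 - 3*(-972) = -4374

-4374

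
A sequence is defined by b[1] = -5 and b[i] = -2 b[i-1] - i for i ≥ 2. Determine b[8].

b[2] = -2*(-5) - 2 = 8
b[3] = -2*8 - 3 = -19
b[4] = -2*(-19) - 4 = 34
b[5] = -2*34 - 5 = -73
b[6] = -2*(-73) - 6 = 140
b[7] = -2*140 - 7 = -287
b[8] = -2*(-287) - 8 = 566

566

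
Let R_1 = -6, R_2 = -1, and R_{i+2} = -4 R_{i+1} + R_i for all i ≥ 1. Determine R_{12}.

733831

R_3 = -4·(-1) + (-6) = -2
R_4 = -4·(-2) + (-1) = 7
R_5 = -4·7 + (-2) = -30
R_6 = -4·(-30) + 7 = 127
R_7 = -4·127 + (-30) = -538
R_8 = -4·(-538) + 127 = 2279
R_9 = -4·2279 + (-538) = -9654
R_{10} = -4·(-9654) + 2279 = 40895
R_{11} = -4·40895 + (-9654) = -173234
R_{12} = -4·(-173234) + 40895 = 733831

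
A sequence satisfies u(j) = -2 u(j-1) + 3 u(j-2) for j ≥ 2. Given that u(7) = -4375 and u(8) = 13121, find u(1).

-7

Rearranging, u(j-2) = (u(j) + 2 u(j-1)) / 3.
u(6) = (13121 + 2·(-4375)) / 3 = 4371/3 = 1457
u(5) = (-4375 + 2·1457) / 3 = -1461/3 = -487
u(4) = (1457 + 2·(-487)) / 3 = 483/3 = 161
u(3) = (-487 + 2·161) / 3 = -165/3 = -55
u(2) = (161 + 2·(-55)) / 3 = 51/3 = 17
u(1) = (-55 + 2·17) / 3 = -21/3 = -7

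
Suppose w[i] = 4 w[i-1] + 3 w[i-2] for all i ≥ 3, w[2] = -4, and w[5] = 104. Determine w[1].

Let w[1] = v.
w[3] = -16 + 3v
w[4] = -76 + 12v
w[5] = -352 + 57v
So -352 + 57v = 104, giving v = 8.

8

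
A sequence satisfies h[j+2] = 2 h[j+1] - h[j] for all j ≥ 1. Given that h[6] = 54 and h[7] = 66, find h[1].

Rearranging, h[j-2] = -(h[j] - 2 h[j-1]).
h[5] = -(66 - 2·54) = 42
h[4] = -(54 - 2·42) = 30
h[3] = -(42 - 2·30) = 18
h[2] = -(30 - 2·18) = 6
h[1] = -(18 - 2·6) = -6

-6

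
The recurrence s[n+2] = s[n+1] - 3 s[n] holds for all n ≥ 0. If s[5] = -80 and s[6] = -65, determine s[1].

-5

Rearranging, s[n-2] = (s[n] - s[n-1]) / -3.
s[4] = (-65 - (-80)) / -3 = 15/-3 = -5
s[3] = (-80 - (-5)) / -3 = -75/-3 = 25
s[2] = (-5 - 25) / -3 = -30/-3 = 10
s[1] = (25 - 10) / -3 = 15/-3 = -5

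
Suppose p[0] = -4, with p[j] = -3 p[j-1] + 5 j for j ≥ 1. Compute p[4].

p[1] = -3·(-4) + 5 = 17
p[2] = -3·17 + 10 = -41
p[3] = -3·(-41) + 15 = 138
p[4] = -3·138 + 20 = -394

-394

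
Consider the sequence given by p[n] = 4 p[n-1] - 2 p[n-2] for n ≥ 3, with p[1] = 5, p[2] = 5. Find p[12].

538080

p[3] = 4·5 - 2·5 = 10
p[4] = 4·10 - 2·5 = 30
p[5] = 4·30 - 2·10 = 100
p[6] = 4·100 - 2·30 = 340
p[7] = 4·340 - 2·100 = 1160
p[8] = 4·1160 - 2·340 = 3960
p[9] = 4·3960 - 2·1160 = 13520
p[10] = 4·13520 - 2·3960 = 46160
p[11] = 4·46160 - 2·13520 = 157600
p[12] = 4·157600 - 2·46160 = 538080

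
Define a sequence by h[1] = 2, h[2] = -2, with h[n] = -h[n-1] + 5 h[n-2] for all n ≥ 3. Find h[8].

h[3] = -(-2) + 5*2 = 12
h[4] = -12 + 5*(-2) = -22
h[5] = -(-22) + 5*12 = 82
h[6] = -82 + 5*(-22) = -192
h[7] = -(-192) + 5*82 = 602
h[8] = -602 + 5*(-192) = -1562

-1562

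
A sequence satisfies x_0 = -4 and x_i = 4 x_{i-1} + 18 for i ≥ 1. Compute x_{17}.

The fixed point is 18/(1 - 4) = -6, so x_i + 6 = 4(x_{i-1} + 6).
Hence x_i = 2·4^i - 6.
x_{17} = 2·4^{17} - 6 = 2·17179869184 - 6 = 34359738362.

34359738362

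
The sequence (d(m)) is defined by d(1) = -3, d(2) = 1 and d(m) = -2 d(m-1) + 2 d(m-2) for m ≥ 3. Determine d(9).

d(3) = -2·1 + 2·(-3) = -8
d(4) = -2·(-8) + 2·1 = 18
d(5) = -2·18 + 2·(-8) = -52
d(6) = -2·(-52) + 2·18 = 140
d(7) = -2·140 + 2·(-52) = -384
d(8) = -2·(-384) + 2·140 = 1048
d(9) = -2·1048 + 2·(-384) = -2864

-2864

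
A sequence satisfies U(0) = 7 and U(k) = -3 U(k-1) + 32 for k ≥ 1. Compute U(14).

The fixed point is 32/(1 + 3) = 8, so U(k) - 8 = -3(U(k-1) - 8).
Hence U(k) = -1·(-3)^k + 8.
U(14) = -1·(-3)^{14} + 8 = -1·4782969 + 8 = -4782961.

-4782961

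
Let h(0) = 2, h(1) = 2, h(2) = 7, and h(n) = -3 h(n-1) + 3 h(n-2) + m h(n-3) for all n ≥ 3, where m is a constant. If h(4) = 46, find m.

h(3) = -15 + 2m
h(4) = 66 - 4m
So 66 - 4m = 46, giving m = 5.

5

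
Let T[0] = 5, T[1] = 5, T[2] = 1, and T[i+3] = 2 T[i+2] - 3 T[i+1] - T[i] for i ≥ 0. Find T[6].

T[3] = 2*1 - 3*5 - 5 = -18
T[4] = 2*(-18) - 3*1 - 5 = -44
T[5] = 2*(-44) - 3*(-18) - 1 = -35
T[6] = 2*(-35) - 3*(-44) - (-18) = 80

80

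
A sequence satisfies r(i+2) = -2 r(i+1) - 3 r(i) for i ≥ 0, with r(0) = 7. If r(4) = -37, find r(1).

Let r(1) = z.
r(2) = -21 - 2z
r(3) = 42 + z
r(4) = -21 + 4z
So -21 + 4z = -37, giving z = -4.

-4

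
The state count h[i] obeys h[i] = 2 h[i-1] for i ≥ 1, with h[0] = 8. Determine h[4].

128

h[1] = 2·8 = 16
h[2] = 2·16 = 32
h[3] = 2·32 = 64
h[4] = 2·64 = 128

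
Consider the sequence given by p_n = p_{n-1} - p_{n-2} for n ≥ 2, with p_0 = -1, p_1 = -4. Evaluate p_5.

p_2 = (-4) - (-1) = -3
p_3 = (-3) - (-4) = 1
p_4 = 1 - (-3) = 4
p_5 = 4 - 1 = 3

3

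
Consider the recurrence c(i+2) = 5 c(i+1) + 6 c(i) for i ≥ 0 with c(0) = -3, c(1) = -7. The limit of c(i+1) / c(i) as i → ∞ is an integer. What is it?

The characteristic equation is r^2 - 5r - 6 = 0, which factors as (r - 6)(r + 1) = 0.
So the roots are 6 and -1. Since |6| > |-1| and the coefficient of 6^i is non-zero, the ratio tends to 6.

6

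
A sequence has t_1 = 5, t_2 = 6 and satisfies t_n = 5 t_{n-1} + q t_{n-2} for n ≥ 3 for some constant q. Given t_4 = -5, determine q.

t_3 = 30 + 5q
t_4 = 150 + 31q
So 150 + 31q = -5, giving q = -5.

-5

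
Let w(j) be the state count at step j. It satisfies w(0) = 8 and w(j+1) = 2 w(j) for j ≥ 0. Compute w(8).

w(1) = 2(8) = 16
w(2) = 2(16) = 32
w(3) = 2(32) = 64
w(4) = 2(64) = 128
w(5) = 2(128) = 256
w(6) = 2(256) = 512
w(7) = 2(512) = 1024
w(8) = 2(1024) = 2048

2048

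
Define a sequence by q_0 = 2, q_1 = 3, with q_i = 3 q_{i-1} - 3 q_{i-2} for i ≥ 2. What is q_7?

-81

q_2 = 3*3 - 3*2 = 3
q_3 = 3*3 - 3*3 = 0
q_4 = 3*0 - 3*3 = -9
q_5 = 3*(-9) - 3*0 = -27
q_6 = 3*(-27) - 3*(-9) = -54
q_7 = 3*(-54) - 3*(-27) = -81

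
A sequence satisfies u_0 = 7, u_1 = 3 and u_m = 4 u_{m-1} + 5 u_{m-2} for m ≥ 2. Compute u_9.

u_2 = 4*3 + 5*7 = 47
u_3 = 4*47 + 5*3 = 203
u_4 = 4*203 + 5*47 = 1047
u_5 = 4*1047 + 5*203 = 5203
u_6 = 4*5203 + 5*1047 = 26047
u_7 = 4*26047 + 5*5203 = 130203
u_8 = 4*130203 + 5*26047 = 651047
u_9 = 4*651047 + 5*130203 = 3255203

3255203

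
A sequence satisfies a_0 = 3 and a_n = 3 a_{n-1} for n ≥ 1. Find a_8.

19683

a_1 = 3·3 = 9
a_2 = 3·9 = 27
a_3 = 3·27 = 81
a_4 = 3·81 = 243
a_5 = 3·243 = 729
a_6 = 3·729 = 2187
a_7 = 3·2187 = 6561
a_8 = 3·6561 = 19683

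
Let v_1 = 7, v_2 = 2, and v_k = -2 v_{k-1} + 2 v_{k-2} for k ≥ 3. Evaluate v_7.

v_3 = -2·2 + 2·7 = 10
v_4 = -2·10 + 2·2 = -16
v_5 = -2·(-16) + 2·10 = 52
v_6 = -2·52 + 2·(-16) = -136
v_7 = -2·(-136) + 2·52 = 376

376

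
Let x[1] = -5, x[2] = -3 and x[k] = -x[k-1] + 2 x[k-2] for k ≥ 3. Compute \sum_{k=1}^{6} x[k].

-12

x[3] = -(-3) + 2*(-5) = -7
x[4] = -(-7) + 2*(-3) = 1
x[5] = -1 + 2*(-7) = -15
x[6] = -(-15) + 2*1 = 17
Sum = (-5) + (-3) + (-7) + 1 + (-15) + 17 = -12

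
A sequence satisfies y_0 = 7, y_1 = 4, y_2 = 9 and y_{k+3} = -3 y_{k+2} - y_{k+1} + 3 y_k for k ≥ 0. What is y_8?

315

y_3 = -3(9) - 4 + 3(7) = -10
y_4 = -3(-10) - 9 + 3(4) = 33
y_5 = -3(33) - (-10) + 3(9) = -62
y_6 = -3(-62) - 33 + 3(-10) = 123
y_7 = -3(123) - (-62) + 3(33) = -208
y_8 = -3(-208) - 123 + 3(-62) = 315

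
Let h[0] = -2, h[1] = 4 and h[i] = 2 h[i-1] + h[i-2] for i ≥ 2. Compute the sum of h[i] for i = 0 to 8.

h[2] = 2·4 + (-2) = 6
h[3] = 2·6 + 4 = 16
h[4] = 2·16 + 6 = 38
h[5] = 2·38 + 16 = 92
h[6] = 2·92 + 38 = 222
h[7] = 2·222 + 92 = 536
h[8] = 2·536 + 222 = 1294
Sum = (-2) + 4 + 6 + 16 + 38 + 92 + 222 + 536 + 1294 = 2206

2206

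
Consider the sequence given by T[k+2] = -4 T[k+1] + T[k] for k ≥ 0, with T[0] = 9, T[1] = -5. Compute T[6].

T[2] = -4(-5) + 9 = 29
T[3] = -4(29) + (-5) = -121
T[4] = -4(-121) + 29 = 513
T[5] = -4(513) + (-121) = -2173
T[6] = -4(-2173) + 513 = 9205

9205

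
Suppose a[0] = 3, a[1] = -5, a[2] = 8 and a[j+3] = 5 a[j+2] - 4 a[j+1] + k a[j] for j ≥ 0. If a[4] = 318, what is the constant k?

5

a[3] = 60 + 3k
a[4] = 268 + 10k
So 268 + 10k = 318, giving k = 5.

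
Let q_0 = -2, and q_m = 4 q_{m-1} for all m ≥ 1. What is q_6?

-8192

q_1 = 4*(-2) = -8
q_2 = 4*(-8) = -32
q_3 = 4*(-32) = -128
q_4 = 4*(-128) = -512
q_5 = 4*(-512) = -2048
q_6 = 4*(-2048) = -8192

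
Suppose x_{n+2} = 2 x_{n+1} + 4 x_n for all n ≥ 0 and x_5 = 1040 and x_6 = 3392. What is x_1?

7

Rearranging, x_{n-2} = (x_n - 2 x_{n-1}) / 4.
x_4 = (3392 - 2*1040) / 4 = 1312/4 = 328
x_3 = (1040 - 2*328) / 4 = 384/4 = 96
x_2 = (328 - 2*96) / 4 = 136/4 = 34
x_1 = (96 - 2*34) / 4 = 28/4 = 7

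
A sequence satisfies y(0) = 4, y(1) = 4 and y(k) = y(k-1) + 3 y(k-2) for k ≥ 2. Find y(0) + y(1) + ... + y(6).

676

y(2) = 4 + 3*4 = 16
y(3) = 16 + 3*4 = 28
y(4) = 28 + 3*16 = 76
y(5) = 76 + 3*28 = 160
y(6) = 160 + 3*76 = 388
Sum = 4 + 4 + 16 + 28 + 76 + 160 + 388 = 676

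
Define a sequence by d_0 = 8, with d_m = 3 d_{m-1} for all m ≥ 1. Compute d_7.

d_1 = 3(8) = 24
d_2 = 3(24) = 72
d_3 = 3(72) = 216
d_4 = 3(216) = 648
d_5 = 3(648) = 1944
d_6 = 3(1944) = 5832
d_7 = 3(5832) = 17496

17496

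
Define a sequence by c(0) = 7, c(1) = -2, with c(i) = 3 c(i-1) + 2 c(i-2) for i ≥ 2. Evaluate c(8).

12124

c(2) = 3·(-2) + 2·7 = 8
c(3) = 3·8 + 2·(-2) = 20
c(4) = 3·20 + 2·8 = 76
c(5) = 3·76 + 2·20 = 268
c(6) = 3·268 + 2·76 = 956
c(7) = 3·956 + 2·268 = 3404
c(8) = 3·3404 + 2·956 = 12124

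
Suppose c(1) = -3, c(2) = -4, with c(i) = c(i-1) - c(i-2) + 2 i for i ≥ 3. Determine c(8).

8

c(3) = (-4) - (-3) + 6 = 5
c(4) = 5 - (-4) + 8 = 17
c(5) = 17 - 5 + 10 = 22
c(6) = 22 - 17 + 12 = 17
c(7) = 17 - 22 + 14 = 9
c(8) = 9 - 17 + 16 = 8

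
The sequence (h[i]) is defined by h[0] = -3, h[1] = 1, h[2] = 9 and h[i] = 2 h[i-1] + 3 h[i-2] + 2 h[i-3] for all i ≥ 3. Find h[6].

569

h[3] = 2·9 + 3·1 + 2·(-3) = 15
h[4] = 2·15 + 3·9 + 2·1 = 59
h[5] = 2·59 + 3·15 + 2·9 = 181
h[6] = 2·181 + 3·59 + 2·15 = 569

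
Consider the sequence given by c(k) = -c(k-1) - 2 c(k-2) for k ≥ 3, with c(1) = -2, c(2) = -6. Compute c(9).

10

c(3) = -(-6) - 2(-2) = 10
c(4) = -10 - 2(-6) = 2
c(5) = -2 - 2(10) = -22
c(6) = -(-22) - 2(2) = 18
c(7) = -18 - 2(-22) = 26
c(8) = -26 - 2(18) = -62
c(9) = -(-62) - 2(26) = 10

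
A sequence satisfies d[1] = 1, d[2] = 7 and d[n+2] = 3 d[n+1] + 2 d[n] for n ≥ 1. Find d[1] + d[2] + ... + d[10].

235112

d[3] = 3*7 + 2*1 = 23
d[4] = 3*23 + 2*7 = 83
d[5] = 3*83 + 2*23 = 295
d[6] = 3*295 + 2*83 = 1051
d[7] = 3*1051 + 2*295 = 3743
d[8] = 3*3743 + 2*1051 = 13331
d[9] = 3*13331 + 2*3743 = 47479
d[10] = 3*47479 + 2*13331 = 169099
Sum = 1 + 7 + 23 + 83 + 295 + 1051 + 3743 + 13331 + 47479 + 169099 = 235112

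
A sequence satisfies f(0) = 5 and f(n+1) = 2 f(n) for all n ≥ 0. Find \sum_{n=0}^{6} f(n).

f(1) = 2·5 = 10
f(2) = 2·10 = 20
f(3) = 2·20 = 40
f(4) = 2·40 = 80
f(5) = 2·80 = 160
f(6) = 2·160 = 320
Sum = 5 + 10 + 20 + 40 + 80 + 160 + 320 = 635

635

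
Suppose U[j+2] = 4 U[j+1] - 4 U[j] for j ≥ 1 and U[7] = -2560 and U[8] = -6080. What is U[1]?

Rearranging, U[j-2] = (U[j] - 4 U[j-1]) / -4.
U[6] = (-6080 - 4*(-2560)) / -4 = 4160/-4 = -1040
U[5] = (-2560 - 4*(-1040)) / -4 = 1600/-4 = -400
U[4] = (-1040 - 4*(-400)) / -4 = 560/-4 = -140
U[3] = (-400 - 4*(-140)) / -4 = 160/-4 = -40
U[2] = (-140 - 4*(-40)) / -4 = 20/-4 = -5
U[1] = (-40 - 4*(-5)) / -4 = -20/-4 = 5

5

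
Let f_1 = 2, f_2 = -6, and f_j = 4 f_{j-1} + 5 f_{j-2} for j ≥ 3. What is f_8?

-52086

f_3 = 4(-6) + 5(2) = -14
f_4 = 4(-14) + 5(-6) = -86
f_5 = 4(-86) + 5(-14) = -414
f_6 = 4(-414) + 5(-86) = -2086
f_7 = 4(-2086) + 5(-414) = -10414
f_8 = 4(-10414) + 5(-2086) = -52086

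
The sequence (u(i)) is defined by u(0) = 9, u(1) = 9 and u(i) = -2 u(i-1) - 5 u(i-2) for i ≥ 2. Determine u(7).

u(2) = -2(9) - 5(9) = -63
u(3) = -2(-63) - 5(9) = 81
u(4) = -2(81) - 5(-63) = 153
u(5) = -2(153) - 5(81) = -711
u(6) = -2(-711) - 5(153) = 657
u(7) = -2(657) - 5(-711) = 2241

2241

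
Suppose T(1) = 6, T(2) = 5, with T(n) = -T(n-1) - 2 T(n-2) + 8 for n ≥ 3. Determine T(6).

-25

T(3) = -5 - 2*6 + 8 = -9
T(4) = -(-9) - 2*5 + 8 = 7
T(5) = -7 - 2*(-9) + 8 = 19
T(6) = -19 - 2*7 + 8 = -25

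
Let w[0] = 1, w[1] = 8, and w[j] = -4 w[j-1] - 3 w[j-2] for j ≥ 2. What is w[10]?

w[2] = -4(8) - 3(1) = -35
w[3] = -4(-35) - 3(8) = 116
w[4] = -4(116) - 3(-35) = -359
w[5] = -4(-359) - 3(116) = 1088
w[6] = -4(1088) - 3(-359) = -3275
w[7] = -4(-3275) - 3(1088) = 9836
w[8] = -4(9836) - 3(-3275) = -29519
w[9] = -4(-29519) - 3(9836) = 88568
w[10] = -4(88568) - 3(-29519) = -265715

-265715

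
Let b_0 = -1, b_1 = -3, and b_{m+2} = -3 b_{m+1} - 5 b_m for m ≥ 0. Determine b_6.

b_2 = -3*(-3) - 5*(-1) = 14
b_3 = -3*14 - 5*(-3) = -27
b_4 = -3*(-27) - 5*14 = 11
b_5 = -3*11 - 5*(-27) = 102
b_6 = -3*102 - 5*11 = -361

-361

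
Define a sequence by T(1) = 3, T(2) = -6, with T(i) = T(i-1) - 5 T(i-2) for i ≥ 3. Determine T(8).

T(3) = (-6) - 5*3 = -21
T(4) = (-21) - 5*(-6) = 9
T(5) = 9 - 5*(-21) = 114
T(6) = 114 - 5*9 = 69
T(7) = 69 - 5*114 = -501
T(8) = (-501) - 5*69 = -846

-846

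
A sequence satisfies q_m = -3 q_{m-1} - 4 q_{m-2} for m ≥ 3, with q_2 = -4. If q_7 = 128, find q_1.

7

Let q_1 = y.
q_3 = 12 - 4y
q_4 = -20 + 12y
q_5 = 12 - 20y
q_6 = 44 + 12y
q_7 = -180 + 44y
So -180 + 44y = 128, giving y = 7.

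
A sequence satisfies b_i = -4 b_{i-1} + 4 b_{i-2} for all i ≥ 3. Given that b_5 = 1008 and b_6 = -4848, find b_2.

-3

Rearranging, b_{i-2} = (b_i + 4 b_{i-1}) / 4.
b_4 = (-4848 + 4*1008) / 4 = -816/4 = -204
b_3 = (1008 + 4*(-204)) / 4 = 192/4 = 48
b_2 = (-204 + 4*48) / 4 = -12/4 = -3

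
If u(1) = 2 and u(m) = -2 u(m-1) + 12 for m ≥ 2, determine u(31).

The fixed point is 12/(1 + 2) = 4, so u(m) - 4 = -2(u(m-1) - 4).
Hence u(m) = -2·(-2)^{m-1} + 4.
u(31) = -2·(-2)^{30} + 4 = -2·1073741824 + 4 = -2147483644.

-2147483644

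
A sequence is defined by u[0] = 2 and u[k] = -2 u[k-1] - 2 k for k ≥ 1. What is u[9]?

u[1] = -2(2) - 2 = -6
u[2] = -2(-6) - 4 = 8
u[3] = -2(8) - 6 = -22
u[4] = -2(-22) - 8 = 36
u[5] = -2(36) - 10 = -82
u[6] = -2(-82) - 12 = 152
u[7] = -2(152) - 14 = -318
u[8] = -2(-318) - 16 = 620
u[9] = -2(620) - 18 = -1258

-1258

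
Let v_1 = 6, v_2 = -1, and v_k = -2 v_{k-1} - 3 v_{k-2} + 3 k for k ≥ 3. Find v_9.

v_3 = -2·(-1) - 3·6 + 9 = -7
v_4 = -2·(-7) - 3·(-1) + 12 = 29
v_5 = -2·29 - 3·(-7) + 15 = -22
v_6 = -2·(-22) - 3·29 + 18 = -25
v_7 = -2·(-25) - 3·(-22) + 21 = 137
v_8 = -2·137 - 3·(-25) + 24 = -175
v_9 = -2·(-175) - 3·137 + 27 = -34

-34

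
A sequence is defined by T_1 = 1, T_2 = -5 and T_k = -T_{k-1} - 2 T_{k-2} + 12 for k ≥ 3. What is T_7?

T_3 = -(-5) - 2·1 + 12 = 15
T_4 = -15 - 2·(-5) + 12 = 7
T_5 = -7 - 2·15 + 12 = -25
T_6 = -(-25) - 2·7 + 12 = 23
T_7 = -23 - 2·(-25) + 12 = 39

39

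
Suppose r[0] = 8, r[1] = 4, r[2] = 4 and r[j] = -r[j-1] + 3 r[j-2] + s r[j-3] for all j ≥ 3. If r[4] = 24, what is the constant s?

r[3] = 8 + 8s
r[4] = 4 - 4s
So 4 - 4s = 24, giving s = -5.

-5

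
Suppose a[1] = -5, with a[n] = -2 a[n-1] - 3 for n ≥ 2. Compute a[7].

-257

a[2] = -2·(-5) - 3 = 7
a[3] = -2·7 - 3 = -17
a[4] = -2·(-17) - 3 = 31
a[5] = -2·31 - 3 = -65
a[6] = -2·(-65) - 3 = 127
a[7] = -2·127 - 3 = -257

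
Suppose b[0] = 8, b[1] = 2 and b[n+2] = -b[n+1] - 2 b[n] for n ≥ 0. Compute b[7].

b[2] = -2 - 2·8 = -18
b[3] = -(-18) - 2·2 = 14
b[4] = -14 - 2·(-18) = 22
b[5] = -22 - 2·14 = -50
b[6] = -(-50) - 2·22 = 6
b[7] = -6 - 2·(-50) = 94

94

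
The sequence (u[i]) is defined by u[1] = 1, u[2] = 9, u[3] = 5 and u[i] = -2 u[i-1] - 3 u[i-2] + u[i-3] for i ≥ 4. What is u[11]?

3536

u[4] = -2*5 - 3*9 + 1 = -36
u[5] = -2*(-36) - 3*5 + 9 = 66
u[6] = -2*66 - 3*(-36) + 5 = -19
u[7] = -2*(-19) - 3*66 + (-36) = -196
u[8] = -2*(-196) - 3*(-19) + 66 = 515
u[9] = -2*515 - 3*(-196) + (-19) = -461
u[10] = -2*(-461) - 3*515 + (-196) = -819
u[11] = -2*(-819) - 3*(-461) + 515 = 3536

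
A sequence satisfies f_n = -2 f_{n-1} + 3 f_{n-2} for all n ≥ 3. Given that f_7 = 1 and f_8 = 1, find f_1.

Rearranging, f_{n-2} = (f_n + 2 f_{n-1}) / 3.
f_6 = (1 + 2(1)) / 3 = 3/3 = 1
f_5 = (1 + 2(1)) / 3 = 3/3 = 1
f_4 = (1 + 2(1)) / 3 = 3/3 = 1
f_3 = (1 + 2(1)) / 3 = 3/3 = 1
f_2 = (1 + 2(1)) / 3 = 3/3 = 1
f_1 = (1 + 2(1)) / 3 = 3/3 = 1

1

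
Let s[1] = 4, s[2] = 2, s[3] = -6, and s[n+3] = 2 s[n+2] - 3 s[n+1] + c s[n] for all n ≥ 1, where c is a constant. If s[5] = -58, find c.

-4

s[4] = -18 + 4c
s[5] = -18 + 10c
So -18 + 10c = -58, giving c = -4.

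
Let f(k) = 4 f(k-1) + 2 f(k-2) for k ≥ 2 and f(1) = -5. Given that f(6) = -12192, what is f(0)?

Let f(0) = v.
f(2) = -20 + 2v
f(3) = -90 + 8v
f(4) = -400 + 36v
f(5) = -1780 + 160v
f(6) = -7920 + 712v
So -7920 + 712v = -12192, giving v = -6.

-6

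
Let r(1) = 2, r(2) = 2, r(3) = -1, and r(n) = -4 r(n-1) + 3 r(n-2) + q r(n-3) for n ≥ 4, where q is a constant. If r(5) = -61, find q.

r(4) = 10 + 2q
r(5) = -43 - 6q
So -43 - 6q = -61, giving q = 3.

3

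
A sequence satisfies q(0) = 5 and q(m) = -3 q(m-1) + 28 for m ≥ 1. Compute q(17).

The fixed point is 28/(1 + 3) = 7, so q(m) - 7 = -3(q(m-1) - 7).
Hence q(m) = -2·(-3)^m + 7.
q(17) = -2·(-3)^{17} + 7 = -2·-129140163 + 7 = 258280333.

258280333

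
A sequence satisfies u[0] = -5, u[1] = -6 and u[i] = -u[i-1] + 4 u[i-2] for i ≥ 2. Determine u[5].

u[2] = -(-6) + 4(-5) = -14
u[3] = -(-14) + 4(-6) = -10
u[4] = -(-10) + 4(-14) = -46
u[5] = -(-46) + 4(-10) = 6

6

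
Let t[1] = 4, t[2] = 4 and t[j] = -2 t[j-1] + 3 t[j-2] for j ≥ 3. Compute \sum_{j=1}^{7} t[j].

28

t[3] = -2(4) + 3(4) = 4
t[4] = -2(4) + 3(4) = 4
t[5] = -2(4) + 3(4) = 4
t[6] = -2(4) + 3(4) = 4
t[7] = -2(4) + 3(4) = 4
Sum = 4 + 4 + 4 + 4 + 4 + 4 + 4 = 28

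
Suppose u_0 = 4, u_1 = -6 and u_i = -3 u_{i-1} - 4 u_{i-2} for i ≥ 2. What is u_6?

-94

u_2 = -3(-6) - 4(4) = 2
u_3 = -3(2) - 4(-6) = 18
u_4 = -3(18) - 4(2) = -62
u_5 = -3(-62) - 4(18) = 114
u_6 = -3(114) - 4(-62) = -94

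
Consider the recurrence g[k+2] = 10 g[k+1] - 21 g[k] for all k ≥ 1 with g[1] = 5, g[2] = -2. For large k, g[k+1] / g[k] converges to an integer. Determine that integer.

7

The characteristic equation is r^2 - 10r + 21 = 0, which factors as (r - 7)(r - 3) = 0.
So the roots are 7 and 3. Since |7| > |3| and the coefficient of 7^k is non-zero, the ratio tends to 7.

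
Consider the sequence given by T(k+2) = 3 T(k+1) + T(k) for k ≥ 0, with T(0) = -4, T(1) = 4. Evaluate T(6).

T(2) = 3(4) + (-4) = 8
T(3) = 3(8) + 4 = 28
T(4) = 3(28) + 8 = 92
T(5) = 3(92) + 28 = 304
T(6) = 3(304) + 92 = 1004

1004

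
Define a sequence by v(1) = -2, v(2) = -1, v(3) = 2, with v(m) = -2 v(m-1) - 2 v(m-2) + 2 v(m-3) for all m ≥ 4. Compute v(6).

v(4) = -2(2) - 2(-1) + 2(-2) = -6
v(5) = -2(-6) - 2(2) + 2(-1) = 6
v(6) = -2(6) - 2(-6) + 2(2) = 4

4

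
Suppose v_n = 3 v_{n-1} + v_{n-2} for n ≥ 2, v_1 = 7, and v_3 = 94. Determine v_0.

8

Let v_0 = z.
v_2 = 21 + z
v_3 = 70 + 3z
So 70 + 3z = 94, giving z = 8.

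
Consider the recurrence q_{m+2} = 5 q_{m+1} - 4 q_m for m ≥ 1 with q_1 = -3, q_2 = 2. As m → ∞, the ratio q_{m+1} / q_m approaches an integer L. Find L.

The characteristic equation is r^2 - 5r + 4 = 0, which factors as (r - 4)(r - 1) = 0.
So the roots are 4 and 1. Since |4| > |1| and the coefficient of 4^m is non-zero, the ratio tends to 4.

4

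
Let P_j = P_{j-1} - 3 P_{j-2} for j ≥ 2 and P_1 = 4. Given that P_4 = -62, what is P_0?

Let P_0 = v.
P_2 = 4 - 3v
P_3 = -8 - 3v
P_4 = -20 + 6v
So -20 + 6v = -62, giving v = -7.

-7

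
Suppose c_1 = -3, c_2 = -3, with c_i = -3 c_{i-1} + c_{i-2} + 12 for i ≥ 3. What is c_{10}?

-63297

c_3 = -3(-3) + (-3) + 12 = 18
c_4 = -3(18) + (-3) + 12 = -45
c_5 = -3(-45) + 18 + 12 = 165
c_6 = -3(165) + (-45) + 12 = -528
c_7 = -3(-528) + 165 + 12 = 1761
c_8 = -3(1761) + (-528) + 12 = -5799
c_9 = -3(-5799) + 1761 + 12 = 19170
c_{10} = -3(19170) + (-5799) + 12 = -63297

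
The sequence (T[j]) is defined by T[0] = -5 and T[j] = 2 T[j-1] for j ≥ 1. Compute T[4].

-80

T[1] = 2·(-5) = -10
T[2] = 2·(-10) = -20
T[3] = 2·(-20) = -40
T[4] = 2·(-40) = -80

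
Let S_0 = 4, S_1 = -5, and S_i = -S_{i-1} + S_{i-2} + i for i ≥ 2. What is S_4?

S_2 = -(-5) + 4 + 2 = 11
S_3 = -11 + (-5) + 3 = -13
S_4 = -(-13) + 11 + 4 = 28

28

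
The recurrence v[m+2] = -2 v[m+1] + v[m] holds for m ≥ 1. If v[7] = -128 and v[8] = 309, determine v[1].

-2

Rearranging, v[m-2] = v[m] + 2 v[m-1].
v[6] = 309 + 2(-128) = 53
v[5] = -128 + 2(53) = -22
v[4] = 53 + 2(-22) = 9
v[3] = -22 + 2(9) = -4
v[2] = 9 + 2(-4) = 1
v[1] = -4 + 2(1) = -2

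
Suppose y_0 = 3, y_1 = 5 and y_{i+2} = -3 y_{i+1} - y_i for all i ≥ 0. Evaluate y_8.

-6066

y_2 = -3(5) - 3 = -18
y_3 = -3(-18) - 5 = 49
y_4 = -3(49) - (-18) = -129
y_5 = -3(-129) - 49 = 338
y_6 = -3(338) - (-129) = -885
y_7 = -3(-885) - 338 = 2317
y_8 = -3(2317) - (-885) = -6066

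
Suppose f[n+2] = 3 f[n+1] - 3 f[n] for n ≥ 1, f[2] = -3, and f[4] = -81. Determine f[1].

7

Let f[1] = z.
f[3] = -9 - 3z
f[4] = -18 - 9z
So -18 - 9z = -81, giving z = 7.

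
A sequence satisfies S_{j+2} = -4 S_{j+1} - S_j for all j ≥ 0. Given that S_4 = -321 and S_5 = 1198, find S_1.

6

Rearranging, S_{j-2} = -(S_j + 4 S_{j-1}).
S_3 = -(1198 + 4*(-321)) = 86
S_2 = -(-321 + 4*86) = -23
S_1 = -(86 + 4*(-23)) = 6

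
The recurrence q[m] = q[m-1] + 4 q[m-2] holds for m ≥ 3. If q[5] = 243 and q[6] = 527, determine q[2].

Rearranging, q[m-2] = (q[m] - q[m-1]) / 4.
q[4] = (527 - 243) / 4 = 284/4 = 71
q[3] = (243 - 71) / 4 = 172/4 = 43
q[2] = (71 - 43) / 4 = 28/4 = 7

7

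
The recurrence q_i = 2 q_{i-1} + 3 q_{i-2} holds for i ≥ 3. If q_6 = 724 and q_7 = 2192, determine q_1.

Rearranging, q_{i-2} = (q_i - 2 q_{i-1}) / 3.
q_5 = (2192 - 2·724) / 3 = 744/3 = 248
q_4 = (724 - 2·248) / 3 = 228/3 = 76
q_3 = (248 - 2·76) / 3 = 96/3 = 32
q_2 = (76 - 2·32) / 3 = 12/3 = 4
q_1 = (32 - 2·4) / 3 = 24/3 = 8

8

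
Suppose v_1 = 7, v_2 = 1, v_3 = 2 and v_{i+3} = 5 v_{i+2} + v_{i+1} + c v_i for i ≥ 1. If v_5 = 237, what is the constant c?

v_4 = 11 + 7c
v_5 = 57 + 36c
So 57 + 36c = 237, giving c = 5.

5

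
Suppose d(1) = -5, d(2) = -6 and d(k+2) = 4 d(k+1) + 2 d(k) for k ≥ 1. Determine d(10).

d(3) = 4(-6) + 2(-5) = -34
d(4) = 4(-34) + 2(-6) = -148
d(5) = 4(-148) + 2(-34) = -660
d(6) = 4(-660) + 2(-148) = -2936
d(7) = 4(-2936) + 2(-660) = -13064
d(8) = 4(-13064) + 2(-2936) = -58128
d(9) = 4(-58128) + 2(-13064) = -258640
d(10) = 4(-258640) + 2(-58128) = -1150816

-1150816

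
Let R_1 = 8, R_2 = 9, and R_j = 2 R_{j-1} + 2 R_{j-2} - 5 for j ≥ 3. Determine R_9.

R_3 = 2(9) + 2(8) - 5 = 29
R_4 = 2(29) + 2(9) - 5 = 71
R_5 = 2(71) + 2(29) - 5 = 195
R_6 = 2(195) + 2(71) - 5 = 527
R_7 = 2(527) + 2(195) - 5 = 1439
R_8 = 2(1439) + 2(527) - 5 = 3927
R_9 = 2(3927) + 2(1439) - 5 = 10727

10727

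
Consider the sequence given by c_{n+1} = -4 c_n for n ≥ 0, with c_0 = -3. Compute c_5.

c_1 = -4·(-3) = 12
c_2 = -4·12 = -48
c_3 = -4·(-48) = 192
c_4 = -4·192 = -768
c_5 = -4·(-768) = 3072

3072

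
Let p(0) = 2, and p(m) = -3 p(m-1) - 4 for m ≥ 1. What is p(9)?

p(1) = -3·2 - 4 = -10
p(2) = -3·(-10) - 4 = 26
p(3) = -3·26 - 4 = -82
p(4) = -3·(-82) - 4 = 242
p(5) = -3·242 - 4 = -730
p(6) = -3·(-730) - 4 = 2186
p(7) = -3·2186 - 4 = -6562
p(8) = -3·(-6562) - 4 = 19682
p(9) = -3·19682 - 4 = -59050

-59050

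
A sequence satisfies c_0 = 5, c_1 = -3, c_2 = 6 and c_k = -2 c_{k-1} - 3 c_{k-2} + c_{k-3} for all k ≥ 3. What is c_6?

-23

c_3 = -2·6 - 3·(-3) + 5 = 2
c_4 = -2·2 - 3·6 + (-3) = -25
c_5 = -2·(-25) - 3·2 + 6 = 50
c_6 = -2·50 - 3·(-25) + 2 = -23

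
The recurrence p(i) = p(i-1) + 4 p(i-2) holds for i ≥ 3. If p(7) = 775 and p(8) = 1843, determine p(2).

3

Rearranging, p(i-2) = (p(i) - p(i-1)) / 4.
p(6) = (1843 - 775) / 4 = 1068/4 = 267
p(5) = (775 - 267) / 4 = 508/4 = 127
p(4) = (267 - 127) / 4 = 140/4 = 35
p(3) = (127 - 35) / 4 = 92/4 = 23
p(2) = (35 - 23) / 4 = 12/4 = 3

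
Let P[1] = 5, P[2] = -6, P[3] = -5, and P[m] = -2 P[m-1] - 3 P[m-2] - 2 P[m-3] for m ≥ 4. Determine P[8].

P[4] = -2·(-5) - 3·(-6) - 2·5 = 18
P[5] = -2·18 - 3·(-5) - 2·(-6) = -9
P[6] = -2·(-9) - 3·18 - 2·(-5) = -26
P[7] = -2·(-26) - 3·(-9) - 2·18 = 43
P[8] = -2·43 - 3·(-26) - 2·(-9) = 10

10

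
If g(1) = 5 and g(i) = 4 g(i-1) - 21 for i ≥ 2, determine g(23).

The fixed point is -21/(1 - 4) = 7, so g(i) - 7 = 4(g(i-1) - 7).
Hence g(i) = -2·4^{i-1} + 7.
g(23) = -2·4^{22} + 7 = -2·17592186044416 + 7 = -35184372088825.

-35184372088825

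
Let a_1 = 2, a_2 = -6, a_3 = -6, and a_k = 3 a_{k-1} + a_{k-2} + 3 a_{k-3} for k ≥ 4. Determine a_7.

-942

a_4 = 3(-6) + (-6) + 3(2) = -18
a_5 = 3(-18) + (-6) + 3(-6) = -78
a_6 = 3(-78) + (-18) + 3(-6) = -270
a_7 = 3(-270) + (-78) + 3(-18) = -942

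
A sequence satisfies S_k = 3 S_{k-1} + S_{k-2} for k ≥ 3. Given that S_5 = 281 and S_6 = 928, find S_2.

Rearranging, S_{k-2} = S_k - 3 S_{k-1}.
S_4 = 928 - 3·281 = 85
S_3 = 281 - 3·85 = 26
S_2 = 85 - 3·26 = 7

7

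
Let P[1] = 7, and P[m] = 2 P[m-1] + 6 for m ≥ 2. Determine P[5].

202

P[2] = 2*7 + 6 = 20
P[3] = 2*20 + 6 = 46
P[4] = 2*46 + 6 = 98
P[5] = 2*98 + 6 = 202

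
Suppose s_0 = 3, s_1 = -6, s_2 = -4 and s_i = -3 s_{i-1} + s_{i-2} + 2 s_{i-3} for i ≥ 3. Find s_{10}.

-47812

s_3 = -3*(-4) + (-6) + 2*3 = 12
s_4 = -3*12 + (-4) + 2*(-6) = -52
s_5 = -3*(-52) + 12 + 2*(-4) = 160
s_6 = -3*160 + (-52) + 2*12 = -508
s_7 = -3*(-508) + 160 + 2*(-52) = 1580
s_8 = -3*1580 + (-508) + 2*160 = -4928
s_9 = -3*(-4928) + 1580 + 2*(-508) = 15348
s_{10} = -3*15348 + (-4928) + 2*1580 = -47812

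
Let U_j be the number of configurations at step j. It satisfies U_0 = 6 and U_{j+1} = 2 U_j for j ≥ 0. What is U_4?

U_1 = 2(6) = 12
U_2 = 2(12) = 24
U_3 = 2(24) = 48
U_4 = 2(48) = 96

96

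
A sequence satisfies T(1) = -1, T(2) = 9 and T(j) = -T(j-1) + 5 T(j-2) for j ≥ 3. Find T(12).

T(3) = -9 + 5*(-1) = -14
T(4) = -(-14) + 5*9 = 59
T(5) = -59 + 5*(-14) = -129
T(6) = -(-129) + 5*59 = 424
T(7) = -424 + 5*(-129) = -1069
T(8) = -(-1069) + 5*424 = 3189
T(9) = -3189 + 5*(-1069) = -8534
T(10) = -(-8534) + 5*3189 = 24479
T(11) = -24479 + 5*(-8534) = -67149
T(12) = -(-67149) + 5*24479 = 189544

189544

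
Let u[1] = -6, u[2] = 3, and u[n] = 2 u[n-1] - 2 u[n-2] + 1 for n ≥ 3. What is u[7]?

u[3] = 2·3 - 2·(-6) + 1 = 19
u[4] = 2·19 - 2·3 + 1 = 33
u[5] = 2·33 - 2·19 + 1 = 29
u[6] = 2·29 - 2·33 + 1 = -7
u[7] = 2·(-7) - 2·29 + 1 = -71

-71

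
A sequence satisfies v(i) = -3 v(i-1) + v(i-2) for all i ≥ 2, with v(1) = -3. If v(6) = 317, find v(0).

-7

Let v(0) = y.
v(2) = 9 + y
v(3) = -30 - 3y
v(4) = 99 + 10y
v(5) = -327 - 33y
v(6) = 1080 + 109y
So 1080 + 109y = 317, giving y = -7.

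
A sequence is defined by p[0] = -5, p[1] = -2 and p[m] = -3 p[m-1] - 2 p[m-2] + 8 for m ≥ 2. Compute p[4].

140

p[2] = -3(-2) - 2(-5) + 8 = 24
p[3] = -3(24) - 2(-2) + 8 = -60
p[4] = -3(-60) - 2(24) + 8 = 140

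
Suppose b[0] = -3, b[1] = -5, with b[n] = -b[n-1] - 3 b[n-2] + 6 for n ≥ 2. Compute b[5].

b[2] = -(-5) - 3·(-3) + 6 = 20
b[3] = -20 - 3·(-5) + 6 = 1
b[4] = -1 - 3·20 + 6 = -55
b[5] = -(-55) - 3·1 + 6 = 58

58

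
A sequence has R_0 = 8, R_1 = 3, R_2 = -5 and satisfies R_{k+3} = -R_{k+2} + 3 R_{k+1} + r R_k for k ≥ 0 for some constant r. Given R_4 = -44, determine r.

R_3 = 14 + 8r
R_4 = -29 - 5r
So -29 - 5r = -44, giving r = 3.

3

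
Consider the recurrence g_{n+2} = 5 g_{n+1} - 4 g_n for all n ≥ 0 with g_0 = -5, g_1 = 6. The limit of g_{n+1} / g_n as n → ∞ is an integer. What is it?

The characteristic equation is r^2 - 5r + 4 = 0, which factors as (r - 4)(r - 1) = 0.
So the roots are 4 and 1. Since |4| > |1| and the coefficient of 4^n is non-zero, the ratio tends to 4.

4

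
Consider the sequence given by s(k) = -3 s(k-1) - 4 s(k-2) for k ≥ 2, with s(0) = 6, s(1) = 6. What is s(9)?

-1722

s(2) = -3*6 - 4*6 = -42
s(3) = -3*(-42) - 4*6 = 102
s(4) = -3*102 - 4*(-42) = -138
s(5) = -3*(-138) - 4*102 = 6
s(6) = -3*6 - 4*(-138) = 534
s(7) = -3*534 - 4*6 = -1626
s(8) = -3*(-1626) - 4*534 = 2742
s(9) = -3*2742 - 4*(-1626) = -1722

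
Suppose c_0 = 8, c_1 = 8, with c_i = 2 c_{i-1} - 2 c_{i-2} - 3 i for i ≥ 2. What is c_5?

c_2 = 2·8 - 2·8 - 6 = -6
c_3 = 2·(-6) - 2·8 - 9 = -37
c_4 = 2·(-37) - 2·(-6) - 12 = -74
c_5 = 2·(-74) - 2·(-37) - 15 = -89

-89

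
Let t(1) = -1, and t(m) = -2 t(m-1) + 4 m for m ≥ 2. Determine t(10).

t(2) = -2(-1) + 8 = 10
t(3) = -2(10) + 12 = -8
t(4) = -2(-8) + 16 = 32
t(5) = -2(32) + 20 = -44
t(6) = -2(-44) + 24 = 112
t(7) = -2(112) + 28 = -196
t(8) = -2(-196) + 32 = 424
t(9) = -2(424) + 36 = -812
t(10) = -2(-812) + 40 = 1664

1664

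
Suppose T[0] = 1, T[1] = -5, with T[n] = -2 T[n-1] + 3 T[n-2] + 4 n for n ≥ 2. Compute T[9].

T[2] = -2*(-5) + 3*1 + 8 = 21
T[3] = -2*21 + 3*(-5) + 12 = -45
T[4] = -2*(-45) + 3*21 + 16 = 169
T[5] = -2*169 + 3*(-45) + 20 = -453
T[6] = -2*(-453) + 3*169 + 24 = 1437
T[7] = -2*1437 + 3*(-453) + 28 = -4205
T[8] = -2*(-4205) + 3*1437 + 32 = 12753
T[9] = -2*12753 + 3*(-4205) + 36 = -38085

-38085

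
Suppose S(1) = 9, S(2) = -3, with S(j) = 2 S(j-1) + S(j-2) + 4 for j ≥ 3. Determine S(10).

S(3) = 2(-3) + 9 + 4 = 7
S(4) = 2(7) + (-3) + 4 = 15
S(5) = 2(15) + 7 + 4 = 41
S(6) = 2(41) + 15 + 4 = 101
S(7) = 2(101) + 41 + 4 = 247
S(8) = 2(247) + 101 + 4 = 599
S(9) = 2(599) + 247 + 4 = 1449
S(10) = 2(1449) + 599 + 4 = 3501

3501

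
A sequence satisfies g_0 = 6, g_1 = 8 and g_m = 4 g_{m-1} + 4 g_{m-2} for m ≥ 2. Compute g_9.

g_2 = 4*8 + 4*6 = 56
g_3 = 4*56 + 4*8 = 256
g_4 = 4*256 + 4*56 = 1248
g_5 = 4*1248 + 4*256 = 6016
g_6 = 4*6016 + 4*1248 = 29056
g_7 = 4*29056 + 4*6016 = 140288
g_8 = 4*140288 + 4*29056 = 677376
g_9 = 4*677376 + 4*140288 = 3270656

3270656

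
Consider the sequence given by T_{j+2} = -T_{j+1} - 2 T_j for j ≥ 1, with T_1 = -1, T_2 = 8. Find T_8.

46

T_3 = -8 - 2(-1) = -6
T_4 = -(-6) - 2(8) = -10
T_5 = -(-10) - 2(-6) = 22
T_6 = -22 - 2(-10) = -2
T_7 = -(-2) - 2(22) = -42
T_8 = -(-42) - 2(-2) = 46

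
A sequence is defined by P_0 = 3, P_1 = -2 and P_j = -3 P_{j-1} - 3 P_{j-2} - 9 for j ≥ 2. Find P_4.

P_2 = -3(-2) - 3(3) - 9 = -12
P_3 = -3(-12) - 3(-2) - 9 = 33
P_4 = -3(33) - 3(-12) - 9 = -72

-72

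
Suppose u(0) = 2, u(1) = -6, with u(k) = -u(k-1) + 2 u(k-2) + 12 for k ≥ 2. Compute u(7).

u(2) = -(-6) + 2*2 + 12 = 22
u(3) = -22 + 2*(-6) + 12 = -22
u(4) = -(-22) + 2*22 + 12 = 78
u(5) = -78 + 2*(-22) + 12 = -110
u(6) = -(-110) + 2*78 + 12 = 278
u(7) = -278 + 2*(-110) + 12 = -486

-486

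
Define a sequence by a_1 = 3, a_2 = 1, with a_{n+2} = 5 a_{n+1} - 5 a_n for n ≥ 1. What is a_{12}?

-1956250

a_3 = 5·1 - 5·3 = -10
a_4 = 5·(-10) - 5·1 = -55
a_5 = 5·(-55) - 5·(-10) = -225
a_6 = 5·(-225) - 5·(-55) = -850
a_7 = 5·(-850) - 5·(-225) = -3125
a_8 = 5·(-3125) - 5·(-850) = -11375
a_9 = 5·(-11375) - 5·(-3125) = -41250
a_{10} = 5·(-41250) - 5·(-11375) = -149375
a_{11} = 5·(-149375) - 5·(-41250) = -540625
a_{12} = 5·(-540625) - 5·(-149375) = -1956250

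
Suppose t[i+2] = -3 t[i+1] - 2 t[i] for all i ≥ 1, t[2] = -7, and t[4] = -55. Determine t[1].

-1

Let t[1] = v.
t[3] = 21 - 2v
t[4] = -49 + 6v
So -49 + 6v = -55, giving v = -1.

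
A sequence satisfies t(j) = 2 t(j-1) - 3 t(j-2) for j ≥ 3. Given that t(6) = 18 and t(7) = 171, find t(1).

Rearranging, t(j-2) = (t(j) - 2 t(j-1)) / -3.
t(5) = (171 - 2(18)) / -3 = 135/-3 = -45
t(4) = (18 - 2(-45)) / -3 = 108/-3 = -36
t(3) = (-45 - 2(-36)) / -3 = 27/-3 = -9
t(2) = (-36 - 2(-9)) / -3 = -18/-3 = 6
t(1) = (-9 - 2(6)) / -3 = -21/-3 = 7

7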